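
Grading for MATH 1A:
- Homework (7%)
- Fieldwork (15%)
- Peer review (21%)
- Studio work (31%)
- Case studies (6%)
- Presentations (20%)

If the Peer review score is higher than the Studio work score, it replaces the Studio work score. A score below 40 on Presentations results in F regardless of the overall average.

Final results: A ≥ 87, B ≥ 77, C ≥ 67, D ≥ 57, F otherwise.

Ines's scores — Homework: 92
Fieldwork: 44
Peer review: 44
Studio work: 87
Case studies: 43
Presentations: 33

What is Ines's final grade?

Peer review (44) ≤ Studio work (87), so Studio work stays at 87.
Presentations score 33 < 40: minimum not met.
Weighted total:
  Homework 92 × 0.07 = 6.44
  Fieldwork 44 × 0.15 = 6.6
  Peer review 44 × 0.21 = 9.24
  Studio work 87 × 0.31 = 26.97
  Case studies 43 × 0.06 = 2.58
  Presentations 33 × 0.2 = 6.6
Sum = 58.43
Because the Presentations minimum was not met, the result is F.

F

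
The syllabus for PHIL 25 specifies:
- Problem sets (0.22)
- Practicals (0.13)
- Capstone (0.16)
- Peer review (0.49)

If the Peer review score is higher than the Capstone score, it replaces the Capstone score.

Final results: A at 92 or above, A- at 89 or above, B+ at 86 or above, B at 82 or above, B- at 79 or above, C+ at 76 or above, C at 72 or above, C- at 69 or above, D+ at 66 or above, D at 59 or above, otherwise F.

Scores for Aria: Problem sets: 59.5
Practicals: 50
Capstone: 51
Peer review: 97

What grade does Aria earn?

Peer review (97) > Capstone (51), so Capstone counts as 97.
Weighted total:
  Problem sets 59.5 × 0.22 = 13.09
  Practicals 50 × 0.13 = 6.5
  Capstone 97 × 0.16 = 15.52
  Peer review 97 × 0.49 = 47.53
Sum = 82.64
82.64 is ≥ 82 and < 86 → B

B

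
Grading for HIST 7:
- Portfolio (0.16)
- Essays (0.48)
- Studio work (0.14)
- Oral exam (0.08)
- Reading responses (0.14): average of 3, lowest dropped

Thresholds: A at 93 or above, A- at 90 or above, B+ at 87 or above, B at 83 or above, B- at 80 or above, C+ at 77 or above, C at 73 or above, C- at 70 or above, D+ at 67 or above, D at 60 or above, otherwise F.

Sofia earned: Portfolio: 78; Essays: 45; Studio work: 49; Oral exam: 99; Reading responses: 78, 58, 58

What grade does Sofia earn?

Reading responses: drop 58 → average of remaining 2 = 136/2 = 68
Weighted total:
  Portfolio 78 × 0.16 = 12.48
  Essays 45 × 0.48 = 21.6
  Studio work 49 × 0.14 = 6.86
  Oral exam 99 × 0.08 = 7.92
  Reading responses 68 × 0.14 = 9.52
Sum = 58.38
58.38 < 60 → F

F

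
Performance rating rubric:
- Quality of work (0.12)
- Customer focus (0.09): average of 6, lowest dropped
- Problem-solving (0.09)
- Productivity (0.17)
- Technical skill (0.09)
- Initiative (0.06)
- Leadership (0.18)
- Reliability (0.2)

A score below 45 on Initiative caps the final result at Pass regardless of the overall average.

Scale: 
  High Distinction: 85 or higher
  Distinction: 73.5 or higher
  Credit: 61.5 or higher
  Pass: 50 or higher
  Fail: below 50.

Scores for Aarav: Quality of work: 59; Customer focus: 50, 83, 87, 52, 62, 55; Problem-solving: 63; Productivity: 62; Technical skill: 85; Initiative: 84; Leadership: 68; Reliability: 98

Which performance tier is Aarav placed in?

Distinction

Customer focus: drop 50 → average of remaining 5 = 339/5 = 67.8
Initiative score 84 ≥ 45: minimum met.
Weighted total:
  Quality of work 59 × 0.12 = 7.08
  Customer focus 67.8 × 0.09 = 6.102
  Problem-solving 63 × 0.09 = 5.67
  Productivity 62 × 0.17 = 10.54
  Technical skill 85 × 0.09 = 7.65
  Initiative 84 × 0.06 = 5.04
  Leadership 68 × 0.18 = 12.24
  Reliability 98 × 0.2 = 19.6
Sum = 73.922
73.922 is ≥ 73.5 and < 85 → Distinction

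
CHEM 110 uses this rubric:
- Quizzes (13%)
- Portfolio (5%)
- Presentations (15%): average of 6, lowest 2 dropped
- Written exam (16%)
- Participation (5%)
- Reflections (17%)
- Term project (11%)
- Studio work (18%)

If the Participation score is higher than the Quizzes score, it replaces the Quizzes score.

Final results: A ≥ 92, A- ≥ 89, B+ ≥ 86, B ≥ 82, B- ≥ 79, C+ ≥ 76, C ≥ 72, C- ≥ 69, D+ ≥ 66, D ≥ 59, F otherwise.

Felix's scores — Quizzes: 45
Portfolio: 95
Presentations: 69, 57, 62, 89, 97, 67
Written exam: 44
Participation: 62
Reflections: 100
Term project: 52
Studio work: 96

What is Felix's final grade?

Presentations: drop 57, 62 → average of remaining 4 = 322/4 = 80.5
Participation (62) > Quizzes (45), so Quizzes counts as 62.
Weighted total:
  Quizzes 62 × 0.13 = 8.06
  Portfolio 95 × 0.05 = 4.75
  Presentations 80.5 × 0.15 = 12.075
  Written exam 44 × 0.16 = 7.04
  Participation 62 × 0.05 = 3.1
  Reflections 100 × 0.17 = 17
  Term project 52 × 0.11 = 5.72
  Studio work 96 × 0.18 = 17.28
Sum = 75.025
75.025 is ≥ 72 and < 76 → C

C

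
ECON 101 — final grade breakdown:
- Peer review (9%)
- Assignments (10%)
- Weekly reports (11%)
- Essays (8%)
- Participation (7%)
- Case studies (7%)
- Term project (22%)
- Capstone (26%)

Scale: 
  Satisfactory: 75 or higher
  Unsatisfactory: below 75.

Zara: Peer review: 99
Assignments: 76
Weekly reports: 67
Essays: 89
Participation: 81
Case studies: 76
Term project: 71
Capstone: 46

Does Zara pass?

Unsatisfactory

Weighted total:
  Peer review 99 × 0.09 = 8.91
  Assignments 76 × 0.1 = 7.6
  Weekly reports 67 × 0.11 = 7.37
  Essays 89 × 0.08 = 7.12
  Participation 81 × 0.07 = 5.67
  Case studies 76 × 0.07 = 5.32
  Term project 71 × 0.22 = 15.62
  Capstone 46 × 0.26 = 11.96
Sum = 69.57
69.57 < 75 → Unsatisfactory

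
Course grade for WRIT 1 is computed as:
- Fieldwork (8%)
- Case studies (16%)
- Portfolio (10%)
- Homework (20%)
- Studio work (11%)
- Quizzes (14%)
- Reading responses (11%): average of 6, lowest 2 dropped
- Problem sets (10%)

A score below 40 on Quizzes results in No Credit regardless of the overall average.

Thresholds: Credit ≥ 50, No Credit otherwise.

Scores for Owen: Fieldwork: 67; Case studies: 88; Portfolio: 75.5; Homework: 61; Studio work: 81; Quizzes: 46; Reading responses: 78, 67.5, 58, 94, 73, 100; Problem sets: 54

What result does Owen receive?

Reading responses: drop 58, 67.5 → average of remaining 4 = 345/4 = 86.25
Quizzes score 46 ≥ 40: minimum met.
Weighted total:
  Fieldwork 67 × 0.08 = 5.36
  Case studies 88 × 0.16 = 14.08
  Portfolio 75.5 × 0.1 = 7.55
  Homework 61 × 0.2 = 12.2
  Studio work 81 × 0.11 = 8.91
  Quizzes 46 × 0.14 = 6.44
  Reading responses 86.25 × 0.11 = 9.4875
  Problem sets 54 × 0.1 = 5.4
Sum = 69.4275
69.4275 ≥ 50 → Credit

Credit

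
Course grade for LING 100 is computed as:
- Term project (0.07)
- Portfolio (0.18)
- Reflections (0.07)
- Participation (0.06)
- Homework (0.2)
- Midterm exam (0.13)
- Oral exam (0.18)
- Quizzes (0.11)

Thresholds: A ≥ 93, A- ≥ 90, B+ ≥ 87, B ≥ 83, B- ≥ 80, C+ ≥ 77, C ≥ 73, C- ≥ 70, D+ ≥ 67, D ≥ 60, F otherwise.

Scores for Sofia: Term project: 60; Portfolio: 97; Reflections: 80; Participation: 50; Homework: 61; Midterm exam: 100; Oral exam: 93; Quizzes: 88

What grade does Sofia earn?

Weighted total:
  Term project 60 × 0.07 = 4.2
  Portfolio 97 × 0.18 = 17.46
  Reflections 80 × 0.07 = 5.6
  Participation 50 × 0.06 = 3
  Homework 61 × 0.2 = 12.2
  Midterm exam 100 × 0.13 = 13
  Oral exam 93 × 0.18 = 16.74
  Quizzes 88 × 0.11 = 9.68
Sum = 81.88
81.88 is ≥ 80 and < 83 → B-

B-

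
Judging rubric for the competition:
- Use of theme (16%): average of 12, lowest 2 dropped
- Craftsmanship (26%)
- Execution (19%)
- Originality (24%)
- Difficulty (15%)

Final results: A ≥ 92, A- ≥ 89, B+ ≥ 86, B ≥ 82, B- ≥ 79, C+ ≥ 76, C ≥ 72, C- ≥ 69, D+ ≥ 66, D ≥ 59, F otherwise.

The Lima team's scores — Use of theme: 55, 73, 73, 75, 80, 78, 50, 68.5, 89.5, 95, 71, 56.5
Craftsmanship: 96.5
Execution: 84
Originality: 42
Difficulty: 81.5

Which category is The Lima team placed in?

Use of theme: drop 50, 55 → average of remaining 10 = 759.5/10 = 75.95
Weighted total:
  Use of theme 75.95 × 0.16 = 12.152
  Craftsmanship 96.5 × 0.26 = 25.09
  Execution 84 × 0.19 = 15.96
  Originality 42 × 0.24 = 10.08
  Difficulty 81.5 × 0.15 = 12.225
Sum = 75.507
75.507 is ≥ 72 and < 76 → C

C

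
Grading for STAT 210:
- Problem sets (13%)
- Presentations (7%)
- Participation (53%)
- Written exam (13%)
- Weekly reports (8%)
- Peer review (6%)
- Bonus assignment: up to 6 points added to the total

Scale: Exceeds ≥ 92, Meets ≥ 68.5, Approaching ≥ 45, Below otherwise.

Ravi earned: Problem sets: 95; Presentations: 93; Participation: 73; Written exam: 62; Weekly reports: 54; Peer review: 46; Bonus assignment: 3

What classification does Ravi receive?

Meets

Weighted total:
  Problem sets 95 × 0.13 = 12.35
  Presentations 93 × 0.07 = 6.51
  Participation 73 × 0.53 = 38.69
  Written exam 62 × 0.13 = 8.06
  Weekly reports 54 × 0.08 = 4.32
  Peer review 46 × 0.06 = 2.76
Sum = 72.69
Bonus assignment: 72.69 + 3 = 75.69
75.69 is ≥ 68.5 and < 92 → Meets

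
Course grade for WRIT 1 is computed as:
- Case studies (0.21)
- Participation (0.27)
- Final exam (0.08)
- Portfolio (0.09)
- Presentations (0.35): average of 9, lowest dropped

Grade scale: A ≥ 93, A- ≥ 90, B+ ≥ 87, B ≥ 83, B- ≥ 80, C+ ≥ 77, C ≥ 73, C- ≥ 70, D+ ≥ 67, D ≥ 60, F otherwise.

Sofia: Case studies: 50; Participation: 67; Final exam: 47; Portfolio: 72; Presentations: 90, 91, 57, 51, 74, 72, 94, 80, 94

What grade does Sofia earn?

Presentations: drop 51 → average of remaining 8 = 652/8 = 81.5
Weighted total:
  Case studies 50 × 0.21 = 10.5
  Participation 67 × 0.27 = 18.09
  Final exam 47 × 0.08 = 3.76
  Portfolio 72 × 0.09 = 6.48
  Presentations 81.5 × 0.35 = 28.525
Sum = 67.355
67.355 is ≥ 67 and < 70 → D+

D+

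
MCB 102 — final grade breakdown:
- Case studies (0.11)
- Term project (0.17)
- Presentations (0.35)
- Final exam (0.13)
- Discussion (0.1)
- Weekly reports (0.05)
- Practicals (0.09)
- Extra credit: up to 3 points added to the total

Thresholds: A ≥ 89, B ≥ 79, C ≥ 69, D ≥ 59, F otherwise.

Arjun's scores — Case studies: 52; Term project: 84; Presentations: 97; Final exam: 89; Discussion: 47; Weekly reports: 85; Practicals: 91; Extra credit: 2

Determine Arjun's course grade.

B

Weighted total:
  Case studies 52 × 0.11 = 5.72
  Term project 84 × 0.17 = 14.28
  Presentations 97 × 0.35 = 33.95
  Final exam 89 × 0.13 = 11.57
  Discussion 47 × 0.1 = 4.7
  Weekly reports 85 × 0.05 = 4.25
  Practicals 91 × 0.09 = 8.19
Sum = 82.66
Extra credit: 82.66 + 2 = 84.66
84.66 is ≥ 79 and < 89 → B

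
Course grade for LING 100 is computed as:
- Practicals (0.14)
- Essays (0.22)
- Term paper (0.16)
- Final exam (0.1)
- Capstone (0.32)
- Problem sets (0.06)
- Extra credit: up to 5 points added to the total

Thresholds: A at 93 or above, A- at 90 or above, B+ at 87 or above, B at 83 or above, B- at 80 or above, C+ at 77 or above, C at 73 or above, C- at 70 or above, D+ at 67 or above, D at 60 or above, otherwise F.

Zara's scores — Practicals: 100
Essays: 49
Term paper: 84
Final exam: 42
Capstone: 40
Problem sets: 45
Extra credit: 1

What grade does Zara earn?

Weighted total:
  Practicals 100 × 0.14 = 14
  Essays 49 × 0.22 = 10.78
  Term paper 84 × 0.16 = 13.44
  Final exam 42 × 0.1 = 4.2
  Capstone 40 × 0.32 = 12.8
  Problem sets 45 × 0.06 = 2.7
Sum = 57.92
Extra credit: 57.92 + 1 = 58.92
58.92 < 60 → F

F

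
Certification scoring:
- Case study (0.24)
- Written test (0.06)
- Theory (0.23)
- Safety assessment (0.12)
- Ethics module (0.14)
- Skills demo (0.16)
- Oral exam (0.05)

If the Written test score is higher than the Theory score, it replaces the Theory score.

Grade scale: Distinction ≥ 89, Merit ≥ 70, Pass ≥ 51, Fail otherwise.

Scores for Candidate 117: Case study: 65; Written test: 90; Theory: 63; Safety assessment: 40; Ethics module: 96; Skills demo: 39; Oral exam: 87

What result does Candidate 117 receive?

Written test (90) > Theory (63), so Theory counts as 90.
Weighted total:
  Case study 65 × 0.24 = 15.6
  Written test 90 × 0.06 = 5.4
  Theory 90 × 0.23 = 20.7
  Safety assessment 40 × 0.12 = 4.8
  Ethics module 96 × 0.14 = 13.44
  Skills demo 39 × 0.16 = 6.24
  Oral exam 87 × 0.05 = 4.35
Sum = 70.53
70.53 is ≥ 70 and < 89 → Merit

Merit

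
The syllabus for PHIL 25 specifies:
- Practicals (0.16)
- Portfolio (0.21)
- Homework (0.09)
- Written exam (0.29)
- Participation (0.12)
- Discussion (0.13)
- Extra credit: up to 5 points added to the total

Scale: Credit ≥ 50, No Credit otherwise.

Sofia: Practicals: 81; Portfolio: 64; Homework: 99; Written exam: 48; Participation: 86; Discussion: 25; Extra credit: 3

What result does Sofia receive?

Weighted total:
  Practicals 81 × 0.16 = 12.96
  Portfolio 64 × 0.21 = 13.44
  Homework 99 × 0.09 = 8.91
  Written exam 48 × 0.29 = 13.92
  Participation 86 × 0.12 = 10.32
  Discussion 25 × 0.13 = 3.25
Sum = 62.8
Extra credit: 62.8 + 3 = 65.8
65.8 ≥ 50 → Credit

Credit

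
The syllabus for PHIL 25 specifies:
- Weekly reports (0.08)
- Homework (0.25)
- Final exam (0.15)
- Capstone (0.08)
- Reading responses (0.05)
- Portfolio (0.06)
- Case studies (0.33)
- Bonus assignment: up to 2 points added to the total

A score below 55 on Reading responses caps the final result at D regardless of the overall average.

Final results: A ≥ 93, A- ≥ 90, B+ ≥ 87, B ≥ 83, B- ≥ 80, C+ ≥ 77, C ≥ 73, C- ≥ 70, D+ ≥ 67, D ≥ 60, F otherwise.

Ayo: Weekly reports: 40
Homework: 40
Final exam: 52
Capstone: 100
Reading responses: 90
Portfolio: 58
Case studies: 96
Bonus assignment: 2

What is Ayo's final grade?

Reading responses score 90 ≥ 55: minimum met.
Weighted total:
  Weekly reports 40 × 0.08 = 3.2
  Homework 40 × 0.25 = 10
  Final exam 52 × 0.15 = 7.8
  Capstone 100 × 0.08 = 8
  Reading responses 90 × 0.05 = 4.5
  Portfolio 58 × 0.06 = 3.48
  Case studies 96 × 0.33 = 31.68
Sum = 68.66
Bonus assignment: 68.66 + 2 = 70.66
70.66 is ≥ 70 and < 73 → C-

C-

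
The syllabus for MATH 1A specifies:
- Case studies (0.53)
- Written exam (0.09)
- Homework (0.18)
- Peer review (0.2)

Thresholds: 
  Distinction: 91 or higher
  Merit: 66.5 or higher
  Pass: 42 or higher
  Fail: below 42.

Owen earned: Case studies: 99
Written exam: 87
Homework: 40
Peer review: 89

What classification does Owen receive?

Weighted total:
  Case studies 99 × 0.53 = 52.47
  Written exam 87 × 0.09 = 7.83
  Homework 40 × 0.18 = 7.2
  Peer review 89 × 0.2 = 17.8
Sum = 85.3
85.3 is ≥ 66.5 and < 91 → Merit

Merit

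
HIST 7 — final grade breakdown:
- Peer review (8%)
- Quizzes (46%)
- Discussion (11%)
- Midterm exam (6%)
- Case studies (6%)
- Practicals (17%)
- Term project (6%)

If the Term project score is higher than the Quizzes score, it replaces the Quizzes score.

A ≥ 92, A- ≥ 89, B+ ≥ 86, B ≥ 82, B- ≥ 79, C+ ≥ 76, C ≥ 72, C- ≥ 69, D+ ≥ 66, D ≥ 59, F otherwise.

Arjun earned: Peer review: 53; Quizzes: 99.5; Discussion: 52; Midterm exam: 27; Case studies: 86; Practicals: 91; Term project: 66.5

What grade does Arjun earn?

B-

Term project (66.5) ≤ Quizzes (99.5), so Quizzes stays at 99.5.
Weighted total:
  Peer review 53 × 0.08 = 4.24
  Quizzes 99.5 × 0.46 = 45.77
  Discussion 52 × 0.11 = 5.72
  Midterm exam 27 × 0.06 = 1.62
  Case studies 86 × 0.06 = 5.16
  Practicals 91 × 0.17 = 15.47
  Term project 66.5 × 0.06 = 3.99
Sum = 81.97
81.97 is ≥ 79 and < 82 → B-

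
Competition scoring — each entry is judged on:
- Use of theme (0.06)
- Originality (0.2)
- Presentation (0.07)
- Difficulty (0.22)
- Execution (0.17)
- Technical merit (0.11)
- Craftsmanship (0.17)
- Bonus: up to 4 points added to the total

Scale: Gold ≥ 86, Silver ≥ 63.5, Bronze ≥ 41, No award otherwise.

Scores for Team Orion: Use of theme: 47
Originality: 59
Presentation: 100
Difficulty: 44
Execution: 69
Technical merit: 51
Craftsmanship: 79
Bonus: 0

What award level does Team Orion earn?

Weighted total:
  Use of theme 47 × 0.06 = 2.82
  Originality 59 × 0.2 = 11.8
  Presentation 100 × 0.07 = 7
  Difficulty 44 × 0.22 = 9.68
  Execution 69 × 0.17 = 11.73
  Technical merit 51 × 0.11 = 5.61
  Craftsmanship 79 × 0.17 = 13.43
Sum = 62.07
Bonus: 62.07 + 0 = 62.07
62.07 is ≥ 41 and < 63.5 → Bronze

Bronze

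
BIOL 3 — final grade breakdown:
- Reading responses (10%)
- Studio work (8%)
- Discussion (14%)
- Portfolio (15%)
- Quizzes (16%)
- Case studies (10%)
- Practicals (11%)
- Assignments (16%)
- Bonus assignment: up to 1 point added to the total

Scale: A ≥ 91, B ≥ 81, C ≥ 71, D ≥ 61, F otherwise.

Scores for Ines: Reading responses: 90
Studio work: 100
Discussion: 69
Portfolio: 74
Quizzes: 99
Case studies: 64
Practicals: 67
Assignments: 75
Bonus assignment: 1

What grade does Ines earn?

C

Weighted total:
  Reading responses 90 × 0.1 = 9
  Studio work 100 × 0.08 = 8
  Discussion 69 × 0.14 = 9.66
  Portfolio 74 × 0.15 = 11.1
  Quizzes 99 × 0.16 = 15.84
  Case studies 64 × 0.1 = 6.4
  Practicals 67 × 0.11 = 7.37
  Assignments 75 × 0.16 = 12
Sum = 79.37
Bonus assignment: 79.37 + 1 = 80.37
80.37 is ≥ 71 and < 81 → C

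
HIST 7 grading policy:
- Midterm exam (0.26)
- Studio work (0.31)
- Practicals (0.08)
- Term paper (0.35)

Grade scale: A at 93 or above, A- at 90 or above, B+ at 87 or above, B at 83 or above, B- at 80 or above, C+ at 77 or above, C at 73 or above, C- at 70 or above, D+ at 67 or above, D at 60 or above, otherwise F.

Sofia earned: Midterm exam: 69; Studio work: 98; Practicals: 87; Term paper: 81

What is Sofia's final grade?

B

Weighted total:
  Midterm exam 69 × 0.26 = 17.94
  Studio work 98 × 0.31 = 30.38
  Practicals 87 × 0.08 = 6.96
  Term paper 81 × 0.35 = 28.35
Sum = 83.63
83.63 is ≥ 83 and < 87 → B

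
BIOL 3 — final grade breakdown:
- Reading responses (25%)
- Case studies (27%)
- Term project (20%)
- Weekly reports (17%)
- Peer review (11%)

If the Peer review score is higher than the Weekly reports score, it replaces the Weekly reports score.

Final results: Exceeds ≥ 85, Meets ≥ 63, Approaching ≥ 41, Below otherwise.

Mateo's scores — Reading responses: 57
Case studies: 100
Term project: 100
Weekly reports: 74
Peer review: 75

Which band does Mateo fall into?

Meets

Peer review (75) > Weekly reports (74), so Weekly reports counts as 75.
Weighted total:
  Reading responses 57 × 0.25 = 14.25
  Case studies 100 × 0.27 = 27
  Term project 100 × 0.2 = 20
  Weekly reports 75 × 0.17 = 12.75
  Peer review 75 × 0.11 = 8.25
Sum = 82.25
82.25 is ≥ 63 and < 85 → Meets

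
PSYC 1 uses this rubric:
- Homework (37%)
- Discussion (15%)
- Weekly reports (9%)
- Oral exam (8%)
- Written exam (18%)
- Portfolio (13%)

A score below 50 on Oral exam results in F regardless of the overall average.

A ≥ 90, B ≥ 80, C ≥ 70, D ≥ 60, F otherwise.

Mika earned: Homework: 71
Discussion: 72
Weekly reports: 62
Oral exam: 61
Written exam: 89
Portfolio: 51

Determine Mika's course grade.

Oral exam score 61 ≥ 50: minimum met.
Weighted total:
  Homework 71 × 0.37 = 26.27
  Discussion 72 × 0.15 = 10.8
  Weekly reports 62 × 0.09 = 5.58
  Oral exam 61 × 0.08 = 4.88
  Written exam 89 × 0.18 = 16.02
  Portfolio 51 × 0.13 = 6.63
Sum = 70.18
70.18 is ≥ 70 and < 80 → C

C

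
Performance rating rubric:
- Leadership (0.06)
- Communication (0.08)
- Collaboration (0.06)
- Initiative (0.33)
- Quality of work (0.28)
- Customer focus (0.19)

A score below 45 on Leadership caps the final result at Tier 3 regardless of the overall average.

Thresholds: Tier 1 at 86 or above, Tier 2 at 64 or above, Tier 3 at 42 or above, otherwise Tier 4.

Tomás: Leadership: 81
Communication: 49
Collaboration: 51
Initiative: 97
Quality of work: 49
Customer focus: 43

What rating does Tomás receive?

Leadership score 81 ≥ 45: minimum met.
Weighted total:
  Leadership 81 × 0.06 = 4.86
  Communication 49 × 0.08 = 3.92
  Collaboration 51 × 0.06 = 3.06
  Initiative 97 × 0.33 = 32.01
  Quality of work 49 × 0.28 = 13.72
  Customer focus 43 × 0.19 = 8.17
Sum = 65.74
65.74 is ≥ 64 and < 86 → Tier 2

Tier 2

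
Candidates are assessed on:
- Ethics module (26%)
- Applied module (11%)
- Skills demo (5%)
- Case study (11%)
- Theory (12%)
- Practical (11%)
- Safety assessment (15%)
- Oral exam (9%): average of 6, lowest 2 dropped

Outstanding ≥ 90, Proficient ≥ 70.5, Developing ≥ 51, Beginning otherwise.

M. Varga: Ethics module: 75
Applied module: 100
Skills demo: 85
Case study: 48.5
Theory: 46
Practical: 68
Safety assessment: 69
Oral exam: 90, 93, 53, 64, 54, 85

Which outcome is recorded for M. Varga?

Proficient

Oral exam: drop 53, 54 → average of remaining 4 = 332/4 = 83
Weighted total:
  Ethics module 75 × 0.26 = 19.5
  Applied module 100 × 0.11 = 11
  Skills demo 85 × 0.05 = 4.25
  Case study 48.5 × 0.11 = 5.335
  Theory 46 × 0.12 = 5.52
  Practical 68 × 0.11 = 7.48
  Safety assessment 69 × 0.15 = 10.35
  Oral exam 83 × 0.09 = 7.47
Sum = 70.905
70.905 is ≥ 70.5 and < 90 → Proficient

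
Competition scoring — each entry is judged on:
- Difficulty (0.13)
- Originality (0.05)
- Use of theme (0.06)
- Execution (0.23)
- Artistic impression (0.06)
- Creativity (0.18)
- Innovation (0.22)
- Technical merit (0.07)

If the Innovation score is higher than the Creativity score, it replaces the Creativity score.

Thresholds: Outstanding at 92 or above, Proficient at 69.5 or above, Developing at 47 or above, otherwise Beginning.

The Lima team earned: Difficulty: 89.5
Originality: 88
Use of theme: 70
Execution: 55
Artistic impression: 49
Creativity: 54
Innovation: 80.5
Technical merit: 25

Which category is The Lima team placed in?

Proficient

Innovation (80.5) > Creativity (54), so Creativity counts as 80.5.
Weighted total:
  Difficulty 89.5 × 0.13 = 11.635
  Originality 88 × 0.05 = 4.4
  Use of theme 70 × 0.06 = 4.2
  Execution 55 × 0.23 = 12.65
  Artistic impression 49 × 0.06 = 2.94
  Creativity 80.5 × 0.18 = 14.49
  Innovation 80.5 × 0.22 = 17.71
  Technical merit 25 × 0.07 = 1.75
Sum = 69.775
69.775 is ≥ 69.5 and < 92 → Proficient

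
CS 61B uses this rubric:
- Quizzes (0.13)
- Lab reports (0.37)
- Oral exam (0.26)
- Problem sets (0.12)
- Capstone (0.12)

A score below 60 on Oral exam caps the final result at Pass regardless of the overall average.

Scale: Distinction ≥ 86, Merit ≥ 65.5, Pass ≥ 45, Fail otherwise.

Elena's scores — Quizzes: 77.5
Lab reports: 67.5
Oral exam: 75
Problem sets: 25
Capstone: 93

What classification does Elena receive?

Oral exam score 75 ≥ 60: minimum met.
Weighted total:
  Quizzes 77.5 × 0.13 = 10.075
  Lab reports 67.5 × 0.37 = 24.975
  Oral exam 75 × 0.26 = 19.5
  Problem sets 25 × 0.12 = 3
  Capstone 93 × 0.12 = 11.16
Sum = 68.71
68.71 is ≥ 65.5 and < 86 → Merit

Merit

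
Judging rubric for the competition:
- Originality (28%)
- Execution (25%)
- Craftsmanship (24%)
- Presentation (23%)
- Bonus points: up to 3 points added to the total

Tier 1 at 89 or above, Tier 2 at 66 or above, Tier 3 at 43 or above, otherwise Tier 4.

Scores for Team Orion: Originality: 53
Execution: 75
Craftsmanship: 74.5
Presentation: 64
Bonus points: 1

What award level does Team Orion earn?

Tier 2

Weighted total:
  Originality 53 × 0.28 = 14.84
  Execution 75 × 0.25 = 18.75
  Craftsmanship 74.5 × 0.24 = 17.88
  Presentation 64 × 0.23 = 14.72
Sum = 66.19
Bonus points: 66.19 + 1 = 67.19
67.19 is ≥ 66 and < 89 → Tier 2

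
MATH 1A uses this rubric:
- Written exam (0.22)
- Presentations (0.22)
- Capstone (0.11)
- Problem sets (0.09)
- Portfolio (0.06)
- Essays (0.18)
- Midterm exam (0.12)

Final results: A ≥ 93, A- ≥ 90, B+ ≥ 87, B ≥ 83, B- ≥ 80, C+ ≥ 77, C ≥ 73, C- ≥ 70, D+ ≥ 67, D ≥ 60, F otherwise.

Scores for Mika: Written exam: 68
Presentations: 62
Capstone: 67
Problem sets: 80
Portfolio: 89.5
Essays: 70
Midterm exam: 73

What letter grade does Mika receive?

D+

Weighted total:
  Written exam 68 × 0.22 = 14.96
  Presentations 62 × 0.22 = 13.64
  Capstone 67 × 0.11 = 7.37
  Problem sets 80 × 0.09 = 7.2
  Portfolio 89.5 × 0.06 = 5.37
  Essays 70 × 0.18 = 12.6
  Midterm exam 73 × 0.12 = 8.76
Sum = 69.9
69.9 is ≥ 67 and < 70 → D+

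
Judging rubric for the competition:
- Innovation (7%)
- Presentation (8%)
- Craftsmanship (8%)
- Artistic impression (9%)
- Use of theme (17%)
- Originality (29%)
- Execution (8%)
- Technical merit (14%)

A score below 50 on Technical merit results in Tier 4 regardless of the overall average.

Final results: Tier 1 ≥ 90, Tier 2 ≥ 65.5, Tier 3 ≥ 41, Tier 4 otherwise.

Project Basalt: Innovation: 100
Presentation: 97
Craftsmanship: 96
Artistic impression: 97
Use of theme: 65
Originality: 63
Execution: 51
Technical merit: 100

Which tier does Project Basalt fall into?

Technical merit score 100 ≥ 50: minimum met.
Weighted total:
  Innovation 100 × 0.07 = 7
  Presentation 97 × 0.08 = 7.76
  Craftsmanship 96 × 0.08 = 7.68
  Artistic impression 97 × 0.09 = 8.73
  Use of theme 65 × 0.17 = 11.05
  Originality 63 × 0.29 = 18.27
  Execution 51 × 0.08 = 4.08
  Technical merit 100 × 0.14 = 14
Sum = 78.57
78.57 is ≥ 65.5 and < 90 → Tier 2

Tier 2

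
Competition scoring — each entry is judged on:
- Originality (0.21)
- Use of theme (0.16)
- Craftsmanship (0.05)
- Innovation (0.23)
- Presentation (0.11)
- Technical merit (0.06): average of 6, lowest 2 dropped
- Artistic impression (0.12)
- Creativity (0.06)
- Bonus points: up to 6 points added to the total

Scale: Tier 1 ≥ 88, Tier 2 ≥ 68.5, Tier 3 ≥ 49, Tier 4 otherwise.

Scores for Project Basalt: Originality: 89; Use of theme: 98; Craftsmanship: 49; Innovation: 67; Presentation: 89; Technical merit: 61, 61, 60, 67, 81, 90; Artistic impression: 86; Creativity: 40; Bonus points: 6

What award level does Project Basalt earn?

Tier 2

Technical merit: drop 60, 61 → average of remaining 4 = 299/4 = 74.75
Weighted total:
  Originality 89 × 0.21 = 18.69
  Use of theme 98 × 0.16 = 15.68
  Craftsmanship 49 × 0.05 = 2.45
  Innovation 67 × 0.23 = 15.41
  Presentation 89 × 0.11 = 9.79
  Technical merit 74.75 × 0.06 = 4.485
  Artistic impression 86 × 0.12 = 10.32
  Creativity 40 × 0.06 = 2.4
Sum = 79.225
Bonus points: 79.225 + 6 = 85.225
85.225 is ≥ 68.5 and < 88 → Tier 2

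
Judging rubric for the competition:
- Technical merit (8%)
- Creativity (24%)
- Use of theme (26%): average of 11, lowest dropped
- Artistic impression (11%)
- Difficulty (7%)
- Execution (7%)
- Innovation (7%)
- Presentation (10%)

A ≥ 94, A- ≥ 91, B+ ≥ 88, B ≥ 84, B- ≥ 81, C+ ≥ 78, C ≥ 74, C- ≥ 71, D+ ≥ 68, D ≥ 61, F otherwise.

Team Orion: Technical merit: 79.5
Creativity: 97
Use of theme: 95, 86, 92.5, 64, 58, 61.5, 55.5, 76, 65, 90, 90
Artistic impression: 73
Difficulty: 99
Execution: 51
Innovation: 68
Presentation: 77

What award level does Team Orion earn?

C+

Use of theme: drop 55.5 → average of remaining 10 = 778/10 = 77.8
Weighted total:
  Technical merit 79.5 × 0.08 = 6.36
  Creativity 97 × 0.24 = 23.28
  Use of theme 77.8 × 0.26 = 20.228
  Artistic impression 73 × 0.11 = 8.03
  Difficulty 99 × 0.07 = 6.93
  Execution 51 × 0.07 = 3.57
  Innovation 68 × 0.07 = 4.76
  Presentation 77 × 0.1 = 7.7
Sum = 80.858
80.858 is ≥ 78 and < 81 → C+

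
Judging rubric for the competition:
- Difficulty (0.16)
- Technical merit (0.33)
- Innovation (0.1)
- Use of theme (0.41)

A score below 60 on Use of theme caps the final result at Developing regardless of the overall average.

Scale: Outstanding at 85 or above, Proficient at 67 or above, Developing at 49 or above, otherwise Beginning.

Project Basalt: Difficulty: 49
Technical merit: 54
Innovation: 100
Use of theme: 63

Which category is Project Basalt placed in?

Developing

Use of theme score 63 ≥ 60: minimum met.
Weighted total:
  Difficulty 49 × 0.16 = 7.84
  Technical merit 54 × 0.33 = 17.82
  Innovation 100 × 0.1 = 10
  Use of theme 63 × 0.41 = 25.83
Sum = 61.49
61.49 is ≥ 49 and < 67 → Developing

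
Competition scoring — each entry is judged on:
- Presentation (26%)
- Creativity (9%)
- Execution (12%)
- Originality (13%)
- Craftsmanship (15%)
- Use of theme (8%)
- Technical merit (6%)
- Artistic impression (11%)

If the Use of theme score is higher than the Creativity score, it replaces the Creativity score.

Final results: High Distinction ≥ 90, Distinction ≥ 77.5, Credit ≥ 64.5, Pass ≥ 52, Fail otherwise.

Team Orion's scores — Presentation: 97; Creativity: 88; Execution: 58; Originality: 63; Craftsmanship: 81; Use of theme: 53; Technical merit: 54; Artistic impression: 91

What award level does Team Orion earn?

Distinction

Use of theme (53) ≤ Creativity (88), so Creativity stays at 88.
Weighted total:
  Presentation 97 × 0.26 = 25.22
  Creativity 88 × 0.09 = 7.92
  Execution 58 × 0.12 = 6.96
  Originality 63 × 0.13 = 8.19
  Craftsmanship 81 × 0.15 = 12.15
  Use of theme 53 × 0.08 = 4.24
  Technical merit 54 × 0.06 = 3.24
  Artistic impression 91 × 0.11 = 10.01
Sum = 77.93
77.93 is ≥ 77.5 and < 90 → Distinction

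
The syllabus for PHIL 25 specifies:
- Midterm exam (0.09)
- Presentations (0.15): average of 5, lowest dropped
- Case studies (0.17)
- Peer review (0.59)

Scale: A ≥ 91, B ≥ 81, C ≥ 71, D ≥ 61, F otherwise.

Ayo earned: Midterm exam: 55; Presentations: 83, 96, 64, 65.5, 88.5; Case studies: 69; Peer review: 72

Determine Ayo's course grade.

C

Presentations: drop 64 → average of remaining 4 = 333/4 = 83.25
Weighted total:
  Midterm exam 55 × 0.09 = 4.95
  Presentations 83.25 × 0.15 = 12.4875
  Case studies 69 × 0.17 = 11.73
  Peer review 72 × 0.59 = 42.48
Sum = 71.6475
71.6475 is ≥ 71 and < 81 → C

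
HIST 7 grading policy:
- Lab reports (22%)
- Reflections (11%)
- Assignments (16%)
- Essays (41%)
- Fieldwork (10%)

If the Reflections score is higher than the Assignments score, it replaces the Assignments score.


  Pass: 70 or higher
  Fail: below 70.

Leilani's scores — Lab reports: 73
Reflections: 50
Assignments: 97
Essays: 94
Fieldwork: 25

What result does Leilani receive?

Pass

Reflections (50) ≤ Assignments (97), so Assignments stays at 97.
Weighted total:
  Lab reports 73 × 0.22 = 16.06
  Reflections 50 × 0.11 = 5.5
  Assignments 97 × 0.16 = 15.52
  Essays 94 × 0.41 = 38.54
  Fieldwork 25 × 0.1 = 2.5
Sum = 78.12
78.12 ≥ 70 → Pass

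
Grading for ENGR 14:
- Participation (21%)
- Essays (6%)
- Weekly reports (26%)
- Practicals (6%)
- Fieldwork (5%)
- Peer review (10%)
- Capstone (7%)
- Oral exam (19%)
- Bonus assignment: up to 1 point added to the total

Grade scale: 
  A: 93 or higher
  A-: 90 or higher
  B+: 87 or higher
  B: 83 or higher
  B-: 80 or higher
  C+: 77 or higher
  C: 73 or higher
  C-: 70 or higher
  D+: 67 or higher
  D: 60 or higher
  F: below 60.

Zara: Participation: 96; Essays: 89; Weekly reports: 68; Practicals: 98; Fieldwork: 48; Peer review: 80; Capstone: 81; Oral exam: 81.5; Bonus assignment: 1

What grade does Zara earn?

Weighted total:
  Participation 96 × 0.21 = 20.16
  Essays 89 × 0.06 = 5.34
  Weekly reports 68 × 0.26 = 17.68
  Practicals 98 × 0.06 = 5.88
  Fieldwork 48 × 0.05 = 2.4
  Peer review 80 × 0.1 = 8
  Capstone 81 × 0.07 = 5.67
  Oral exam 81.5 × 0.19 = 15.485
Sum = 80.615
Bonus assignment: 80.615 + 1 = 81.615
81.615 is ≥ 80 and < 83 → B-

B-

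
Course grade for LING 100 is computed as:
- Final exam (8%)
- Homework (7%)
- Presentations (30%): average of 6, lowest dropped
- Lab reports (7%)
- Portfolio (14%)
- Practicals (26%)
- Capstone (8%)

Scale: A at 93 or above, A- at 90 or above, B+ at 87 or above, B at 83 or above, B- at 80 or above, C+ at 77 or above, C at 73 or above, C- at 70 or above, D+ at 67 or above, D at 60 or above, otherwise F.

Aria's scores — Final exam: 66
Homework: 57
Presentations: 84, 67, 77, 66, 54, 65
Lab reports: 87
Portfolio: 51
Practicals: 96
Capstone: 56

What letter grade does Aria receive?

Presentations: drop 54 → average of remaining 5 = 359/5 = 71.8
Weighted total:
  Final exam 66 × 0.08 = 5.28
  Homework 57 × 0.07 = 3.99
  Presentations 71.8 × 0.3 = 21.54
  Lab reports 87 × 0.07 = 6.09
  Portfolio 51 × 0.14 = 7.14
  Practicals 96 × 0.26 = 24.96
  Capstone 56 × 0.08 = 4.48
Sum = 73.48
73.48 is ≥ 73 and < 77 → C

C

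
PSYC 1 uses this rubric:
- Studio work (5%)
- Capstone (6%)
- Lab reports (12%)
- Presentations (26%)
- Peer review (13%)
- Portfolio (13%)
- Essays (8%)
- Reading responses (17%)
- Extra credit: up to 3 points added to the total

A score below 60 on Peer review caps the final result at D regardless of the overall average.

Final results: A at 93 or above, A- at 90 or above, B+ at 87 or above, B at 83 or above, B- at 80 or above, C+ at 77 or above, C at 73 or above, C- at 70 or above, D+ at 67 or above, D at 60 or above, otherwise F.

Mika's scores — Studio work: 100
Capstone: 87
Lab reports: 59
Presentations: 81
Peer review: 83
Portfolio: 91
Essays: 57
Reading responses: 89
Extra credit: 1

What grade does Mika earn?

Peer review score 83 ≥ 60: minimum met.
Weighted total:
  Studio work 100 × 0.05 = 5
  Capstone 87 × 0.06 = 5.22
  Lab reports 59 × 0.12 = 7.08
  Presentations 81 × 0.26 = 21.06
  Peer review 83 × 0.13 = 10.79
  Portfolio 91 × 0.13 = 11.83
  Essays 57 × 0.08 = 4.56
  Reading responses 89 × 0.17 = 15.13
Sum = 80.67
Extra credit: 80.67 + 1 = 81.67
81.67 is ≥ 80 and < 83 → B-

B-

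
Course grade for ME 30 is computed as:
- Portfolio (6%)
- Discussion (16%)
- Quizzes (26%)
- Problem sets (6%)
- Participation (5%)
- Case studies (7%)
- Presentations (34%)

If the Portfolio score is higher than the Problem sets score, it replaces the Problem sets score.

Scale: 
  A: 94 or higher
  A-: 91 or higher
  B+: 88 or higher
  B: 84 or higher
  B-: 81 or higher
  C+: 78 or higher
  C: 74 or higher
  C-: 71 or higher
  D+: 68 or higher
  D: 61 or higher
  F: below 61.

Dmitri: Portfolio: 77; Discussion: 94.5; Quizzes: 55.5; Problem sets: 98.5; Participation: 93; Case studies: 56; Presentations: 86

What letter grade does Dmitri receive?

C

Portfolio (77) ≤ Problem sets (98.5), so Problem sets stays at 98.5.
Weighted total:
  Portfolio 77 × 0.06 = 4.62
  Discussion 94.5 × 0.16 = 15.12
  Quizzes 55.5 × 0.26 = 14.43
  Problem sets 98.5 × 0.06 = 5.91
  Participation 93 × 0.05 = 4.65
  Case studies 56 × 0.07 = 3.92
  Presentations 86 × 0.34 = 29.24
Sum = 77.89
77.89 is ≥ 74 and < 78 → C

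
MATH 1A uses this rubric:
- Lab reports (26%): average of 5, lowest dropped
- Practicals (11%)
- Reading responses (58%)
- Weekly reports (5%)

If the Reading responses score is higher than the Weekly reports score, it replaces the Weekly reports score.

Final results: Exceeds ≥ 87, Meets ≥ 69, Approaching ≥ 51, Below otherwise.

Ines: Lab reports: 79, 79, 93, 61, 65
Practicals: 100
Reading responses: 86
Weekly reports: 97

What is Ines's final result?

Lab reports: drop 61 → average of remaining 4 = 316/4 = 79
Reading responses (86) ≤ Weekly reports (97), so Weekly reports stays at 97.
Weighted total:
  Lab reports 79 × 0.26 = 20.54
  Practicals 100 × 0.11 = 11
  Reading responses 86 × 0.58 = 49.88
  Weekly reports 97 × 0.05 = 4.85
Sum = 86.27
86.27 is ≥ 69 and < 87 → Meets

Meets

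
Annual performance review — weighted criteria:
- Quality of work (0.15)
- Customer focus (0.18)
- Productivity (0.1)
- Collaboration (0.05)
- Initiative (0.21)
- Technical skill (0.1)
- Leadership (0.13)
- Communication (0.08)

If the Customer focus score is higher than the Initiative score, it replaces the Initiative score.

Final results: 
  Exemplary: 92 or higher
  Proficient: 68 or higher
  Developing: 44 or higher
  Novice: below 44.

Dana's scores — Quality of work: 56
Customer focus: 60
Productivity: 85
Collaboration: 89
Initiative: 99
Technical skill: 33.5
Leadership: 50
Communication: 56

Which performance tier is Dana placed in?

Developing

Customer focus (60) ≤ Initiative (99), so Initiative stays at 99.
Weighted total:
  Quality of work 56 × 0.15 = 8.4
  Customer focus 60 × 0.18 = 10.8
  Productivity 85 × 0.1 = 8.5
  Collaboration 89 × 0.05 = 4.45
  Initiative 99 × 0.21 = 20.79
  Technical skill 33.5 × 0.1 = 3.35
  Leadership 50 × 0.13 = 6.5
  Communication 56 × 0.08 = 4.48
Sum = 67.27
67.27 is ≥ 44 and < 68 → Developing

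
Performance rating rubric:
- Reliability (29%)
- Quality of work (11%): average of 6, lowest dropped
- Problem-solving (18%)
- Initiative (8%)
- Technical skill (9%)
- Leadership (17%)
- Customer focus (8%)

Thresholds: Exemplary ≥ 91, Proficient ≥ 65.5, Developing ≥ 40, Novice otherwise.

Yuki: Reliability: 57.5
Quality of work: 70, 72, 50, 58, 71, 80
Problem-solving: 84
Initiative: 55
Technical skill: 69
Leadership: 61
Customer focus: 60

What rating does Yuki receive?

Quality of work: drop 50 → average of remaining 5 = 351/5 = 70.2
Weighted total:
  Reliability 57.5 × 0.29 = 16.675
  Quality of work 70.2 × 0.11 = 7.722
  Problem-solving 84 × 0.18 = 15.12
  Initiative 55 × 0.08 = 4.4
  Technical skill 69 × 0.09 = 6.21
  Leadership 61 × 0.17 = 10.37
  Customer focus 60 × 0.08 = 4.8
Sum = 65.297
65.297 is ≥ 40 and < 65.5 → Developing

Developing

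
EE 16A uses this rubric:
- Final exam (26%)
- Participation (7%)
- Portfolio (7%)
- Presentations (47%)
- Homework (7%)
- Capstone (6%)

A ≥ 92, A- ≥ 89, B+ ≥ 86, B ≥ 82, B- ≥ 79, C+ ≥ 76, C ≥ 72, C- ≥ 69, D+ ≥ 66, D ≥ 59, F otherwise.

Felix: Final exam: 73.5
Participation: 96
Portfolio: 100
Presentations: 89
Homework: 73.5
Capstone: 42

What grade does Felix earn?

B

Weighted total:
  Final exam 73.5 × 0.26 = 19.11
  Participation 96 × 0.07 = 6.72
  Portfolio 100 × 0.07 = 7
  Presentations 89 × 0.47 = 41.83
  Homework 73.5 × 0.07 = 5.145
  Capstone 42 × 0.06 = 2.52
Sum = 82.325
82.325 is ≥ 82 and < 86 → B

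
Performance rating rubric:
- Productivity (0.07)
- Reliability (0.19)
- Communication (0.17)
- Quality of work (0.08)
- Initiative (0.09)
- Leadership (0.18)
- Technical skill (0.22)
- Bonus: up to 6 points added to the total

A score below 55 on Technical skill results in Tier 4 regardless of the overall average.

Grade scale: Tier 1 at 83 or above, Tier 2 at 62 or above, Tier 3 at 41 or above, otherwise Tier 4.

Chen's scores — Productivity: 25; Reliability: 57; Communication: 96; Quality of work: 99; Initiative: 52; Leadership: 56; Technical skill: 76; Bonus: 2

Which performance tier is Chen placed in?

Tier 2

Technical skill score 76 ≥ 55: minimum met.
Weighted total:
  Productivity 25 × 0.07 = 1.75
  Reliability 57 × 0.19 = 10.83
  Communication 96 × 0.17 = 16.32
  Quality of work 99 × 0.08 = 7.92
  Initiative 52 × 0.09 = 4.68
  Leadership 56 × 0.18 = 10.08
  Technical skill 76 × 0.22 = 16.72
Sum = 68.3
Bonus: 68.3 + 2 = 70.3
70.3 is ≥ 62 and < 83 → Tier 2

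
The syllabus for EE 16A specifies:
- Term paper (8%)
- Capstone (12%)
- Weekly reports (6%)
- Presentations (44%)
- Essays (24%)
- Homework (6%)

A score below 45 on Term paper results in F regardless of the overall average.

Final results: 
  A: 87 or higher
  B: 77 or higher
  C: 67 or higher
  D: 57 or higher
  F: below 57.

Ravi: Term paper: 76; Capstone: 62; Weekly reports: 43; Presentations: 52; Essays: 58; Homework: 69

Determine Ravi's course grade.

Term paper score 76 ≥ 45: minimum met.
Weighted total:
  Term paper 76 × 0.08 = 6.08
  Capstone 62 × 0.12 = 7.44
  Weekly reports 43 × 0.06 = 2.58
  Presentations 52 × 0.44 = 22.88
  Essays 58 × 0.24 = 13.92
  Homework 69 × 0.06 = 4.14
Sum = 57.04
57.04 is ≥ 57 and < 67 → D

D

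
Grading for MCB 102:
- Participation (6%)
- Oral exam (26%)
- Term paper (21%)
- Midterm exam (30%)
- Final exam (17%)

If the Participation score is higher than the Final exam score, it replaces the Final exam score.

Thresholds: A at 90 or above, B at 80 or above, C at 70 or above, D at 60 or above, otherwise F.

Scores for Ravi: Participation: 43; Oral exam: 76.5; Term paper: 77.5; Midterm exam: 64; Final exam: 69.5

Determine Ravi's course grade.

Participation (43) ≤ Final exam (69.5), so Final exam stays at 69.5.
Weighted total:
  Participation 43 × 0.06 = 2.58
  Oral exam 76.5 × 0.26 = 19.89
  Term paper 77.5 × 0.21 = 16.275
  Midterm exam 64 × 0.3 = 19.2
  Final exam 69.5 × 0.17 = 11.815
Sum = 69.76
69.76 is ≥ 60 and < 70 → D

D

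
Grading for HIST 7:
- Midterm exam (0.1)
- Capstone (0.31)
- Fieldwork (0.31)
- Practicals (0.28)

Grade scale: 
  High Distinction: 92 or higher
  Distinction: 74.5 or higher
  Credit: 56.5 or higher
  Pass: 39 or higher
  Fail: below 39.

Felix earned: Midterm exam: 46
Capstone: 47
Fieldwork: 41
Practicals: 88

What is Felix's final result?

Credit

Weighted total:
  Midterm exam 46 × 0.1 = 4.6
  Capstone 47 × 0.31 = 14.57
  Fieldwork 41 × 0.31 = 12.71
  Practicals 88 × 0.28 = 24.64
Sum = 56.52
56.52 is ≥ 56.5 and < 74.5 → Credit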